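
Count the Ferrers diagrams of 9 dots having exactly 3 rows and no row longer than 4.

The partitions of 9 that satisfy the conditions:
4+4+1
4+3+2
3+3+3

3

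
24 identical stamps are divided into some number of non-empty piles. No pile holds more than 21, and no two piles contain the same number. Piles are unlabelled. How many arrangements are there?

119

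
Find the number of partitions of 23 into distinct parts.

Direct enumeration gives 104 partitions.

104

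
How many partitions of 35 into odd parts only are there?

585

Enumerating by decreasing first part gives 585 partitions in all.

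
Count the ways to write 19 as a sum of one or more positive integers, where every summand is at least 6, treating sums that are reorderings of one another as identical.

They are:
19
13 + 6
12 + 7
11 + 8
10 + 9
7 + 6 + 6
Counting gives 6.

6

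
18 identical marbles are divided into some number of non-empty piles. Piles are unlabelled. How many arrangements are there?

A full systematic count gives 385.

385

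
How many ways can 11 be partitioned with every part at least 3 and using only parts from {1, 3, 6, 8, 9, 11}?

2

They are:
11
8 + 3
That's 2 in total.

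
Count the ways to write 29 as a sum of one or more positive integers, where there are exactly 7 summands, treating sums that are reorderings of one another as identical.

Counting exhaustively, 522 partitions satisfy the conditions.

522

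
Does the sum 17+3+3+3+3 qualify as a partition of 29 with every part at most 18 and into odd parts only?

The parts sum to 29, and the condition 'no summand exceeds 18' holds; the condition 'every summand is odd' holds.

Yes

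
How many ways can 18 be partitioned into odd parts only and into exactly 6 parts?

Listing the qualifying partitions of 18:
13, 1, 1, 1, 1, 1
11, 3, 1, 1, 1, 1
9, 5, 1, 1, 1, 1
9, 3, 3, 1, 1, 1
7, 7, 1, 1, 1, 1
7, 5, 3, 1, 1, 1
7, 3, 3, 3, 1, 1
5, 5, 5, 1, 1, 1
5, 5, 3, 3, 1, 1
5, 3, 3, 3, 3, 1
3, 3, 3, 3, 3, 3

11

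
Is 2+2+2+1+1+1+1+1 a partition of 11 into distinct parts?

The parts sum to 11, and the condition 'all summands are distinct' is violated.

No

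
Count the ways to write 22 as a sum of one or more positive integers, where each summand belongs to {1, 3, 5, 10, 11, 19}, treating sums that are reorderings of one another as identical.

45

There are too many to list fully; the first 12 (by largest part) are:
19,3
19,1,1,1
11,11
11,10,1
11,5,5,1
11,5,3,3
11,5,3,1,1,1
11,5,1,1,1,1,1,1
11,3,3,3,1,1
11,3,3,1,1,1,1,1
11,3,1,1,1,1,1,1,1,1
11,1,1,1,1,1,1,1,1,1,1,1
…and 33 more, for 45 total.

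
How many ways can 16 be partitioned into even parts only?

22

They are:
16
14,2
12,4
12,2,2
10,6
10,4,2
10,2,2,2
8,8
8,6,2
8,4,4
8,4,2,2
8,2,2,2,2
6,6,4
6,6,2,2
6,4,4,2
6,4,2,2,2
6,2,2,2,2,2
4,4,4,4
4,4,4,2,2
4,4,2,2,2,2
4,2,2,2,2,2,2
2,2,2,2,2,2,2,2
Counting gives 22.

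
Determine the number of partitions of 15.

A full systematic count gives 176.

176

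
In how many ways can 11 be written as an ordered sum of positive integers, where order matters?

1024

Each of the 10 gaps between 11 units is either a break or not: 2^10 = 1024.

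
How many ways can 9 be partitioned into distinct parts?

Enumerating:
9
8, 1
7, 2
6, 3
6, 2, 1
5, 4
5, 3, 1
4, 3, 2
That's 8 in total.

8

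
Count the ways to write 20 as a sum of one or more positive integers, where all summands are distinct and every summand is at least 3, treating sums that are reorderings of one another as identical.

They are:
20
17 + 3
16 + 4
15 + 5
14 + 6
13 + 7
13 + 4 + 3
12 + 8
12 + 5 + 3
11 + 9
11 + 6 + 3
11 + 5 + 4
10 + 7 + 3
10 + 6 + 4
9 + 8 + 3
9 + 7 + 4
9 + 6 + 5
8 + 7 + 5
8 + 5 + 4 + 3
7 + 6 + 4 + 3

20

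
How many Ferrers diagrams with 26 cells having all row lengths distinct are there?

165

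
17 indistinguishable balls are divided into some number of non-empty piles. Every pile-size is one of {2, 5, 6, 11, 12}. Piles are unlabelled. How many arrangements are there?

7

The partitions of 17 that satisfy the conditions:
12+5
11+6
11+2+2+2
6+6+5
6+5+2+2+2
5+5+5+2
5+2+2+2+2+2+2
That's 7 in total.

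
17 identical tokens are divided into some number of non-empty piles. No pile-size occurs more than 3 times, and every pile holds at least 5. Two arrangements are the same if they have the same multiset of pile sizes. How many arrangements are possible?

Listing the qualifying partitions of 17:
17
12,5
11,6
10,7
9,8
7,5,5
6,6,5

7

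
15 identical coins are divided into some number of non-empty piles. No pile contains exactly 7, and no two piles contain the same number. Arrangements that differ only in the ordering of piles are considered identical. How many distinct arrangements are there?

22

Enumerating:
15
14 + 1
13 + 2
12 + 3
12 + 2 + 1
11 + 4
11 + 3 + 1
10 + 5
10 + 4 + 1
10 + 3 + 2
9 + 6
9 + 5 + 1
9 + 4 + 2
9 + 3 + 2 + 1
8 + 6 + 1
8 + 5 + 2
8 + 4 + 3
8 + 4 + 2 + 1
6 + 5 + 4
6 + 5 + 3 + 1
6 + 4 + 3 + 2
5 + 4 + 3 + 2 + 1
That's 22 in total.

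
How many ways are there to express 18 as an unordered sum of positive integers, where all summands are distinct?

46

There are too many to list fully; the first 12 (by largest part) are:
18
1+17
2+16
3+15
1+2+15
4+14
1+3+14
5+13
1+4+13
2+3+13
6+12
1+5+12
…and 34 more, for 46 total.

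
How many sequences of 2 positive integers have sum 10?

9

Equivalently, choose which 1 of the 9 gaps become plus signs: C(9,1) = 9.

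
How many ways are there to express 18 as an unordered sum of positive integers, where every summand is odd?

46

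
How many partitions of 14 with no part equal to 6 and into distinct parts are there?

Listing the qualifying partitions of 14:
14
13, 1
12, 2
11, 3
11, 2, 1
10, 4
10, 3, 1
9, 5
9, 4, 1
9, 3, 2
8, 5, 1
8, 4, 2
8, 3, 2, 1
7, 5, 2
7, 4, 3
7, 4, 2, 1
5, 4, 3, 2

17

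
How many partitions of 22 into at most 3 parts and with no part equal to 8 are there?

44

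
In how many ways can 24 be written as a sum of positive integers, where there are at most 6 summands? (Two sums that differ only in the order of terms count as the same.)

532

Systematic enumeration (by largest part, then next-largest, …) yields 532.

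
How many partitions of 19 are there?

Counting exhaustively, 490 partitions satisfy the conditions.

490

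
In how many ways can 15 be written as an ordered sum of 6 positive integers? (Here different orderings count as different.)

2002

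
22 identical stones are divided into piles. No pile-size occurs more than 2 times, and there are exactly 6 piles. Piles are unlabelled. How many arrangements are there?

There are too many to list fully; the first 12 (by largest part) are:
1,1,2,2,3,13
1,1,2,2,4,12
1,1,2,3,3,12
1,1,2,2,5,11
1,1,2,3,4,11
1,2,2,3,3,11
1,1,2,2,6,10
1,1,2,3,5,10
1,1,2,4,4,10
1,1,3,3,4,10
1,2,2,3,4,10
1,1,2,2,7,9
…and 46 more, for 58 total.

58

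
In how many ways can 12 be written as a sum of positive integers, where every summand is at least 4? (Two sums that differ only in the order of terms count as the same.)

5

They are:
12
4,8
5,7
6,6
4,4,4
Counting gives 5.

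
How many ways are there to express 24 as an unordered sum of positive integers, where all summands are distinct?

Counting exhaustively, 122 partitions satisfy the conditions.

122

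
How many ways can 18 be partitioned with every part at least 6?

Listing the qualifying partitions of 18:
18
12,6
11,7
10,8
9,9
6,6,6

6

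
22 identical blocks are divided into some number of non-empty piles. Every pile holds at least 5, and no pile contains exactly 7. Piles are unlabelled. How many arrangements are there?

The partitions of 22 that satisfy the conditions:
22
5 + 17
6 + 16
8 + 14
9 + 13
10 + 12
5 + 5 + 12
11 + 11
5 + 6 + 11
6 + 6 + 10
5 + 8 + 9
6 + 8 + 8
5 + 5 + 6 + 6

13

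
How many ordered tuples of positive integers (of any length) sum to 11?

1024

Each of the 10 gaps between 11 units is either a break or not: 2^10 = 1024.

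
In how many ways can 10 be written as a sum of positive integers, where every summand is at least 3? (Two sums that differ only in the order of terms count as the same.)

5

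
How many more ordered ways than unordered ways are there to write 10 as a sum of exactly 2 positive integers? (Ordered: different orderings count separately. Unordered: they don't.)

4

Ordered (compositions into 2 parts): C(9,1) = 9.
Partitions of 10 into exactly 2 parts: 5.
Difference: 9 − 5 = 4.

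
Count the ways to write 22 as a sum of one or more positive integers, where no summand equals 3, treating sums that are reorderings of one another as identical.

Systematic enumeration (by largest part, then next-largest, …) yields 512.

512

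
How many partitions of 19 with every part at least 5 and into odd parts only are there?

The partitions of 19 that satisfy the conditions:
19
9, 5, 5
7, 7, 5
That's 3 in total.

3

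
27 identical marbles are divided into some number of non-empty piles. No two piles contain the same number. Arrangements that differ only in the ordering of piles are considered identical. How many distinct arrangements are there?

There are 192 such partitions.

192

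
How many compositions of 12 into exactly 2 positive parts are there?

Place 1 bars in the 11 internal gaps of a row of 12 dots: C(11,1) = 11.

11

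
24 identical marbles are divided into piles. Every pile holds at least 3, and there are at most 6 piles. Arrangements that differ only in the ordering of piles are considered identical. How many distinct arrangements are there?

106

There are 106 such partitions.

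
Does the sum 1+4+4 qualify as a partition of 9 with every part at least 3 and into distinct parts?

The parts sum to 9, and the condition 'every summand is at least 3' is violated.

No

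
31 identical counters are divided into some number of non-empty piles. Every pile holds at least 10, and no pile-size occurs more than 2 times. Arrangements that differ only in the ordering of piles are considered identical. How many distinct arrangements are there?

8

Enumerating:
31
10+21
11+20
12+19
13+18
14+17
15+16
10+10+11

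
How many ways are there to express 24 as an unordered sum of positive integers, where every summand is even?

77

Counting exhaustively, 77 partitions satisfy the conditions.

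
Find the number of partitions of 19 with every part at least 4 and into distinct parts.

Listing the qualifying partitions of 19:
19
15+4
14+5
13+6
12+7
11+8
10+9
10+5+4
9+6+4
8+7+4
8+6+5
Counting gives 11.

11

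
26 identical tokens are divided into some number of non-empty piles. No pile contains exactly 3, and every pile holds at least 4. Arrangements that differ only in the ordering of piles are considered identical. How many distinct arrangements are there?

70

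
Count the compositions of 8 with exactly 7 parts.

7

Equivalently, choose which 6 of the 7 gaps become plus signs: C(7,6) = 7.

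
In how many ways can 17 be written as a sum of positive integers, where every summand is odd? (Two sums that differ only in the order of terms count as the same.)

A partial list (first 12 by largest part):
17
1, 1, 15
1, 3, 13
1, 1, 1, 1, 13
1, 5, 11
3, 3, 11
1, 1, 1, 3, 11
1, 1, 1, 1, 1, 1, 11
1, 7, 9
3, 5, 9
1, 1, 1, 5, 9
1, 1, 3, 3, 9
…and 26 more, for 38 total.

38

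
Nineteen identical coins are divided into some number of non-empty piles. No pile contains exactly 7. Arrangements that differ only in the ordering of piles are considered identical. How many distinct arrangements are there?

413

A full systematic count gives 413.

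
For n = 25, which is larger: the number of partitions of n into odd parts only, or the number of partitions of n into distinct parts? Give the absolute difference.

Partitions of 25 into odd parts only: 142.
Partitions of 25 into distinct parts: 142.
|142 − 142| = 0.

0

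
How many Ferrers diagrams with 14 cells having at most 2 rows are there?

8

The partitions of 14 that satisfy the conditions:
14
1, 13
2, 12
3, 11
4, 10
5, 9
6, 8
7, 7
That's 8 in total.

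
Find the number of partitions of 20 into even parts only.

42

There are too many to list fully; the first 12 (by largest part) are:
20
18,2
16,4
16,2,2
14,6
14,4,2
14,2,2,2
12,8
12,6,2
12,4,4
12,4,2,2
12,2,2,2,2
…and 30 more, for 42 total.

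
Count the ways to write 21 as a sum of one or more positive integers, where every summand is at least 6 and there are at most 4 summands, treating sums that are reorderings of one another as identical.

They are:
21
15 + 6
14 + 7
13 + 8
12 + 9
11 + 10
9 + 6 + 6
8 + 7 + 6
7 + 7 + 7
That's 9 in total.

9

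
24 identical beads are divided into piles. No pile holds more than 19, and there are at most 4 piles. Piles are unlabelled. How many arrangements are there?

A full systematic count gives 158.

158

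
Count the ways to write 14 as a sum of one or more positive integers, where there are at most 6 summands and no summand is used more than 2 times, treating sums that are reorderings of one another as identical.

There are too many to list fully; the first 12 (by largest part) are:
14
13+1
12+2
12+1+1
11+3
11+2+1
10+4
10+3+1
10+2+2
10+2+1+1
9+5
9+4+1
…and 45 more, for 57 total.

57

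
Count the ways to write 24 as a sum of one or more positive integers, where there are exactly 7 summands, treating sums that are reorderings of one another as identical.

201

Counting exhaustively, 201 partitions satisfy the conditions.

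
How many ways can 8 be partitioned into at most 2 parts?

5

The partitions of 8 that satisfy the conditions:
8
7+1
6+2
5+3
4+4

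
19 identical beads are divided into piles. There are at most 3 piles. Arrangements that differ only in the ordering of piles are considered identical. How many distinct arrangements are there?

A partial list (first 12 by largest part):
19
18,1
17,2
17,1,1
16,3
16,2,1
15,4
15,3,1
15,2,2
14,5
14,4,1
14,3,2
…and 28 more, for 40 total.

40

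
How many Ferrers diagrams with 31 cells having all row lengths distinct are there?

340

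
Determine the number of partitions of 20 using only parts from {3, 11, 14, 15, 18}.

They are:
14, 3, 3
11, 3, 3, 3
Counting gives 2.

2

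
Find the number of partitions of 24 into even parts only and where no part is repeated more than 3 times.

50

There are too many to list fully; the first 12 (by largest part) are:
24
2 + 22
4 + 20
2 + 2 + 20
6 + 18
2 + 4 + 18
2 + 2 + 2 + 18
8 + 16
2 + 6 + 16
4 + 4 + 16
2 + 2 + 4 + 16
10 + 14
…and 38 more, for 50 total.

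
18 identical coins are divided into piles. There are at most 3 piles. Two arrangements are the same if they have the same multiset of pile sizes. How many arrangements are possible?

There are too many to list fully; the first 12 (by largest part) are:
18
17+1
16+2
16+1+1
15+3
15+2+1
14+4
14+3+1
14+2+2
13+5
13+4+1
13+3+2
…and 25 more, for 37 total.

37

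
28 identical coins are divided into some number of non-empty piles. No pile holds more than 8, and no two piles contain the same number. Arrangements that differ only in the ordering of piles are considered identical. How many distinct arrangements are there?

6

The partitions of 28 that satisfy the conditions:
8,7,6,5,2
8,7,6,4,3
8,7,6,4,2,1
8,7,5,4,3,1
8,6,5,4,3,2
7,6,5,4,3,2,1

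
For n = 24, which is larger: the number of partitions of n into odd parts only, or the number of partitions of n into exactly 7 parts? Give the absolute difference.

Partitions of 24 into odd parts only: 122.
Partitions of 24 into exactly 7 parts: 201.
|122 − 201| = 79.

79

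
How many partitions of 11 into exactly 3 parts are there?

They are:
9 + 1 + 1
8 + 2 + 1
7 + 3 + 1
7 + 2 + 2
6 + 4 + 1
6 + 3 + 2
5 + 5 + 1
5 + 4 + 2
5 + 3 + 3
4 + 4 + 3
Counting gives 10.

10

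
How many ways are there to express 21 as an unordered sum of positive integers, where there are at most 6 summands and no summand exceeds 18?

Counting exhaustively, 327 partitions satisfy the conditions.

327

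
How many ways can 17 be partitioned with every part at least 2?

There are too many to list fully; the first 12 (by largest part) are:
17
15+2
14+3
13+4
13+2+2
12+5
12+3+2
11+6
11+4+2
11+3+3
11+2+2+2
10+7
…and 54 more, for 66 total.

66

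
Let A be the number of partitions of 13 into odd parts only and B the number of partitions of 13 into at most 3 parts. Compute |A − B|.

3

Partitions of 13 into odd parts only: 18.
Partitions of 13 into at most 3 parts: 21.
|18 − 21| = 3.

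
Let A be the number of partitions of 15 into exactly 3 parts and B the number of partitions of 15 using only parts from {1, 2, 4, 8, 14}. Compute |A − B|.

8

Partitions of 15 into exactly 3 parts: 19.
Partitions of 15 using only parts from {1, 2, 4, 8, 14}: 27.
|19 − 27| = 8.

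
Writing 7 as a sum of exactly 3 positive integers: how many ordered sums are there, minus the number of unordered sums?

11

Compositions: C(6,2) = 15.
Unordered (partitions into 3 parts): 4.
Difference: 15 − 4 = 11.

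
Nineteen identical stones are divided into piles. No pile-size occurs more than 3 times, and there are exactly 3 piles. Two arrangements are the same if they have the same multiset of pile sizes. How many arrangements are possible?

30

A partial list (first 12 by largest part):
17, 1, 1
16, 2, 1
15, 3, 1
15, 2, 2
14, 4, 1
14, 3, 2
13, 5, 1
13, 4, 2
13, 3, 3
12, 6, 1
12, 5, 2
12, 4, 3
…and 18 more, for 30 total.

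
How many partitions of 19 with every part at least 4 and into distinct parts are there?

11

The partitions of 19 that satisfy the conditions:
19
15,4
14,5
13,6
12,7
11,8
10,9
10,5,4
9,6,4
8,7,4
8,6,5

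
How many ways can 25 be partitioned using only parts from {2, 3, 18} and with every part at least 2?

5

Listing the qualifying partitions of 25:
2 + 2 + 3 + 18
2 + 2 + 3 + 3 + 3 + 3 + 3 + 3 + 3
2 + 2 + 2 + 2 + 2 + 3 + 3 + 3 + 3 + 3
2 + 2 + 2 + 2 + 2 + 2 + 2 + 2 + 3 + 3 + 3
2 + 2 + 2 + 2 + 2 + 2 + 2 + 2 + 2 + 2 + 2 + 3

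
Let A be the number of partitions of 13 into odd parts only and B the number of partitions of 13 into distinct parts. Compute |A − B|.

Partitions of 13 into odd parts only: 18.
Partitions of 13 into distinct parts: 18.
|18 − 18| = 0.

0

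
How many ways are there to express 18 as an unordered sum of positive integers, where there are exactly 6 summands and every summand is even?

They are:
8+2+2+2+2+2
6+4+2+2+2+2
4+4+4+2+2+2
Counting gives 3.

3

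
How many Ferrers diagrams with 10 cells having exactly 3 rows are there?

The partitions of 10 that satisfy the conditions:
1+1+8
1+2+7
1+3+6
2+2+6
1+4+5
2+3+5
2+4+4
3+3+4

8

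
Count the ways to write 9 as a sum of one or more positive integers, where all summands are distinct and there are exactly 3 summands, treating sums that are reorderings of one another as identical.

3

Enumerating:
6 + 2 + 1
5 + 3 + 1
4 + 3 + 2
Counting gives 3.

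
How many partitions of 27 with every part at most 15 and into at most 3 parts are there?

33

A partial list (first 12 by largest part):
15 + 12
15 + 11 + 1
15 + 10 + 2
15 + 9 + 3
15 + 8 + 4
15 + 7 + 5
15 + 6 + 6
14 + 13
14 + 12 + 1
14 + 11 + 2
14 + 10 + 3
14 + 9 + 4
…and 21 more, for 33 total.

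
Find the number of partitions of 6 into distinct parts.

4

They are:
6
1 + 5
2 + 4
1 + 2 + 3
Counting gives 4.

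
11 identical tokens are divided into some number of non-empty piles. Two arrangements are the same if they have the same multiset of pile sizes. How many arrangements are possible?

There are too many to list fully; the first 12 (by largest part) are:
11
10 + 1
9 + 2
9 + 1 + 1
8 + 3
8 + 2 + 1
8 + 1 + 1 + 1
7 + 4
7 + 3 + 1
7 + 2 + 2
7 + 2 + 1 + 1
7 + 1 + 1 + 1 + 1
…and 44 more, for 56 total.

56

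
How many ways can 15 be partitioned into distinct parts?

27

A partial list (first 12 by largest part):
15
14,1
13,2
12,3
12,2,1
11,4
11,3,1
10,5
10,4,1
10,3,2
9,6
9,5,1
…and 15 more, for 27 total.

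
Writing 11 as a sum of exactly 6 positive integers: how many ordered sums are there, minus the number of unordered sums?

245

Ordered (compositions into 6 parts): C(10,5) = 252.
Unordered (partitions into 6 parts): 7.
Difference: 252 − 7 = 245.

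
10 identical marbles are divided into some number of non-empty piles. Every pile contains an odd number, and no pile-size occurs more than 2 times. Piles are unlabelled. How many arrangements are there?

4

They are:
1+9
3+7
5+5
1+1+3+5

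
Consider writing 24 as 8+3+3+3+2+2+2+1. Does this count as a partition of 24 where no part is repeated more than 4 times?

Yes

The parts sum to 24, and the condition 'no summand is used more than 4 times' holds.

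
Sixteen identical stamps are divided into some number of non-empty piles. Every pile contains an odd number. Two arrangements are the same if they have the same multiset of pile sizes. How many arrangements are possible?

A partial list (first 12 by largest part):
1,15
3,13
1,1,1,13
5,11
1,1,3,11
1,1,1,1,1,11
7,9
1,1,5,9
1,3,3,9
1,1,1,1,3,9
1,1,1,1,1,1,1,9
1,1,7,7
…and 20 more, for 32 total.

32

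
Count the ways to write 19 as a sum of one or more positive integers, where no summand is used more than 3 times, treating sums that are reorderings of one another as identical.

258

Enumerating by decreasing first part gives 258 partitions in all.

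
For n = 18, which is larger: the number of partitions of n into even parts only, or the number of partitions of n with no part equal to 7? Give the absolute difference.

Partitions of 18 into even parts only: 30.
Partitions of 18 with no part equal to 7: 329.
|30 − 329| = 299.

299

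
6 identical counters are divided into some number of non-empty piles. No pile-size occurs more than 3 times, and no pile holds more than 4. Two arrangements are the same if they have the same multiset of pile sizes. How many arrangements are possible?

Listing the qualifying partitions of 6:
4, 2
4, 1, 1
3, 3
3, 2, 1
3, 1, 1, 1
2, 2, 2
2, 2, 1, 1

7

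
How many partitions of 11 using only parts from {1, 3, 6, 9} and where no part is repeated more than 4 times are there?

Enumerating:
1, 1, 9
1, 1, 3, 6
1, 1, 3, 3, 3

3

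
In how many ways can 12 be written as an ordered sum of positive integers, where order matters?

2048

Each of the 11 gaps between 12 units is either a break or not: 2^11 = 2048.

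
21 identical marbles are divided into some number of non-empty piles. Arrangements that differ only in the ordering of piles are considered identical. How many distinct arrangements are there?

792

Enumerating by decreasing first part gives 792 partitions in all.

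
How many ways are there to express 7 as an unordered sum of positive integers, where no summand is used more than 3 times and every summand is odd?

3

Enumerating:
7
5, 1, 1
3, 3, 1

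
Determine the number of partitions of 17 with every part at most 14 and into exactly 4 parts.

There are too many to list fully; the first 12 (by largest part) are:
14+1+1+1
13+2+1+1
12+3+1+1
12+2+2+1
11+4+1+1
11+3+2+1
11+2+2+2
10+5+1+1
10+4+2+1
10+3+3+1
10+3+2+2
9+6+1+1
…and 27 more, for 39 total.

39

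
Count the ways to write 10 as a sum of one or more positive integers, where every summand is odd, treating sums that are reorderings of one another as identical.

The partitions of 10 that satisfy the conditions:
9+1
7+3
7+1+1+1
5+5
5+3+1+1
5+1+1+1+1+1
3+3+3+1
3+3+1+1+1+1
3+1+1+1+1+1+1+1
1+1+1+1+1+1+1+1+1+1
Counting gives 10.

10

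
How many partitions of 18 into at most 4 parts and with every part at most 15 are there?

Counting exhaustively, 80 partitions satisfy the conditions.

80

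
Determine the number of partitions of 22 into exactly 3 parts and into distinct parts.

There are too many to list fully; the first 12 (by largest part) are:
19,2,1
18,3,1
17,4,1
17,3,2
16,5,1
16,4,2
15,6,1
15,5,2
15,4,3
14,7,1
14,6,2
14,5,3
…and 18 more, for 30 total.

30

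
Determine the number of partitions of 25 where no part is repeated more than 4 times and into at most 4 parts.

Direct enumeration gives 185 partitions.

185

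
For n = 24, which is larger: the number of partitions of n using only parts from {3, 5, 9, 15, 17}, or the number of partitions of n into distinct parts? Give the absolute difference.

Partitions of 24 using only parts from {3, 5, 9, 15, 17}: 7.
Partitions of 24 into distinct parts: 122.
|7 − 122| = 115.

115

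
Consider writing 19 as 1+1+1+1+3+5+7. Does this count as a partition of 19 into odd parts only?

Yes

The parts sum to 19, and the condition 'every summand is odd' holds.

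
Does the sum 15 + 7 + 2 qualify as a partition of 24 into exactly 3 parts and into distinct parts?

The parts sum to 24, and the condition 'there are exactly 3 summands' holds; the condition 'all summands are distinct' holds.

Yes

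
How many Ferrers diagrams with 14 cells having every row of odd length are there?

The partitions of 14 that satisfy the conditions:
13,1
11,3
11,1,1,1
9,5
9,3,1,1
9,1,1,1,1,1
7,7
7,5,1,1
7,3,3,1
7,3,1,1,1,1
7,1,1,1,1,1,1,1
5,5,3,1
5,5,1,1,1,1
5,3,3,3
5,3,3,1,1,1
5,3,1,1,1,1,1,1
5,1,1,1,1,1,1,1,1,1
3,3,3,3,1,1
3,3,3,1,1,1,1,1
3,3,1,1,1,1,1,1,1,1
3,1,1,1,1,1,1,1,1,1,1,1
1,1,1,1,1,1,1,1,1,1,1,1,1,1

22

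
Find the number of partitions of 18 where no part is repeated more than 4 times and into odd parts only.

26

There are too many to list fully; the first 12 (by largest part) are:
1,17
3,15
1,1,1,15
5,13
1,1,3,13
7,11
1,1,5,11
1,3,3,11
1,1,1,1,3,11
9,9
1,1,7,9
1,3,5,9
…and 14 more, for 26 total.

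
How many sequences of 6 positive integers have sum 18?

Place 5 bars in the 17 internal gaps of a row of 18 dots: C(17,5) = 6188.

6188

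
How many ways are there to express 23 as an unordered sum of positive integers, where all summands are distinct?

Direct enumeration gives 104 partitions.

104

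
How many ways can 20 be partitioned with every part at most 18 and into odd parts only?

63

A partial list (first 12 by largest part):
3+17
1+1+1+17
5+15
1+1+3+15
1+1+1+1+1+15
7+13
1+1+5+13
1+3+3+13
1+1+1+1+3+13
1+1+1+1+1+1+1+13
9+11
1+1+7+11
…and 51 more, for 63 total.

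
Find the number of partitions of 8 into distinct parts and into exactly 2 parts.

3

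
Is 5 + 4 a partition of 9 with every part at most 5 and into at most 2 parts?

The parts sum to 9, and the condition 'no summand exceeds 5' holds; the condition 'there are at most 2 summands' holds.

Yes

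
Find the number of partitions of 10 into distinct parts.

10

The partitions of 10 that satisfy the conditions:
10
9,1
8,2
7,3
7,2,1
6,4
6,3,1
5,4,1
5,3,2
4,3,2,1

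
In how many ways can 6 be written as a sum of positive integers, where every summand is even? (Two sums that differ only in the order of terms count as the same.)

3

Listing the qualifying partitions of 6:
6
4,2
2,2,2
That's 3 in total.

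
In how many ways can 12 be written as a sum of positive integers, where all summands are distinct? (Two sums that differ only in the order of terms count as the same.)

The partitions of 12 that satisfy the conditions:
12
1 + 11
2 + 10
3 + 9
1 + 2 + 9
4 + 8
1 + 3 + 8
5 + 7
1 + 4 + 7
2 + 3 + 7
1 + 5 + 6
2 + 4 + 6
1 + 2 + 3 + 6
3 + 4 + 5
1 + 2 + 4 + 5
Counting gives 15.

15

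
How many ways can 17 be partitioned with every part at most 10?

267

Direct enumeration gives 267 partitions.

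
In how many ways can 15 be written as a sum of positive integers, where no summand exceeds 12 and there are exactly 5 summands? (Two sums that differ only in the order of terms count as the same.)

A partial list (first 12 by largest part):
11, 1, 1, 1, 1
10, 2, 1, 1, 1
9, 3, 1, 1, 1
9, 2, 2, 1, 1
8, 4, 1, 1, 1
8, 3, 2, 1, 1
8, 2, 2, 2, 1
7, 5, 1, 1, 1
7, 4, 2, 1, 1
7, 3, 3, 1, 1
7, 3, 2, 2, 1
7, 2, 2, 2, 2
…and 18 more, for 30 total.

30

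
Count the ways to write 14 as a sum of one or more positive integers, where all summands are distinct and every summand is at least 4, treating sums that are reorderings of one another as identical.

4

Listing the qualifying partitions of 14:
14
10+4
9+5
8+6
Counting gives 4.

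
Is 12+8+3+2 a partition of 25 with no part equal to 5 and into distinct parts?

The parts sum to 25, and the condition 'no summand equals 5' holds; the condition 'all summands are distinct' holds.

Yes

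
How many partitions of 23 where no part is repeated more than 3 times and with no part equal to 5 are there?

There are 387 such partitions.

387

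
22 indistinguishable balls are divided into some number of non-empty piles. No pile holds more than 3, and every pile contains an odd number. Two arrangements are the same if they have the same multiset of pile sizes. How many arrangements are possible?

8

Listing the qualifying partitions of 22:
3,3,3,3,3,3,3,1
3,3,3,3,3,3,1,1,1,1
3,3,3,3,3,1,1,1,1,1,1,1
3,3,3,3,1,1,1,1,1,1,1,1,1,1
3,3,3,1,1,1,1,1,1,1,1,1,1,1,1,1
3,3,1,1,1,1,1,1,1,1,1,1,1,1,1,1,1,1
3,1,1,1,1,1,1,1,1,1,1,1,1,1,1,1,1,1,1,1
1,1,1,1,1,1,1,1,1,1,1,1,1,1,1,1,1,1,1,1,1,1
That's 8 in total.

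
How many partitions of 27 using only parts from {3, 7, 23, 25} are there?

2

The partitions of 27 that satisfy the conditions:
3 + 3 + 7 + 7 + 7
3 + 3 + 3 + 3 + 3 + 3 + 3 + 3 + 3
Counting gives 2.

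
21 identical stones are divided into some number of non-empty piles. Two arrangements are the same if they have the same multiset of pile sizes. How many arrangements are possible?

Counting exhaustively, 792 partitions satisfy the conditions.

792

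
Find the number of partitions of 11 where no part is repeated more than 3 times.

A partial list (first 12 by largest part):
11
10,1
9,2
9,1,1
8,3
8,2,1
8,1,1,1
7,4
7,3,1
7,2,2
7,2,1,1
6,5
…and 26 more, for 38 total.

38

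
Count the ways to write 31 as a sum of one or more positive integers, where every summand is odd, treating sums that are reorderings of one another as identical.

Counting exhaustively, 340 partitions satisfy the conditions.

340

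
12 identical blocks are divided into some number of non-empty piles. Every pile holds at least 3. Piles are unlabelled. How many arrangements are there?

9

They are:
12
3, 9
4, 8
5, 7
6, 6
3, 3, 6
3, 4, 5
4, 4, 4
3, 3, 3, 3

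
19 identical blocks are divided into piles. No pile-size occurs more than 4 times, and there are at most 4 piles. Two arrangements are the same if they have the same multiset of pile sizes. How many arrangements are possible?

There are 94 such partitions.

94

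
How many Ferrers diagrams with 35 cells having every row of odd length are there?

585

There are 585 such partitions.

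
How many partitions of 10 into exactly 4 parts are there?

9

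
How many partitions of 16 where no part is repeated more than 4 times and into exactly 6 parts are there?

There are too many to list fully; the first 12 (by largest part) are:
10, 2, 1, 1, 1, 1
9, 3, 1, 1, 1, 1
9, 2, 2, 1, 1, 1
8, 4, 1, 1, 1, 1
8, 3, 2, 1, 1, 1
8, 2, 2, 2, 1, 1
7, 5, 1, 1, 1, 1
7, 4, 2, 1, 1, 1
7, 3, 3, 1, 1, 1
7, 3, 2, 2, 1, 1
7, 2, 2, 2, 2, 1
6, 6, 1, 1, 1, 1
…and 20 more, for 32 total.

32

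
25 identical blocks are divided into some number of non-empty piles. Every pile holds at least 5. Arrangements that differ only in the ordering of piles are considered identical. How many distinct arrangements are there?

30

There are too many to list fully; the first 12 (by largest part) are:
25
5 + 20
6 + 19
7 + 18
8 + 17
9 + 16
10 + 15
5 + 5 + 15
11 + 14
5 + 6 + 14
12 + 13
5 + 7 + 13
…and 18 more, for 30 total.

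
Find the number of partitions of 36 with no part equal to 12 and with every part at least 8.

29

A partial list (first 12 by largest part):
36
8, 28
9, 27
10, 26
11, 25
13, 23
14, 22
15, 21
16, 20
8, 8, 20
17, 19
8, 9, 19
…and 17 more, for 29 total.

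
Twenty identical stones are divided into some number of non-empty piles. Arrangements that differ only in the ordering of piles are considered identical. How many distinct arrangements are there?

627

Systematic enumeration (by largest part, then next-largest, …) yields 627.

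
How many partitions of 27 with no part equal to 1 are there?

574

Counting exhaustively, 574 partitions satisfy the conditions.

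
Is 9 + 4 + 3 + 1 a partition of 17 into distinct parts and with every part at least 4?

No

The parts sum to 17, and the condition 'every summand is at least 4' is violated.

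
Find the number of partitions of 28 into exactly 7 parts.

436

Systematic enumeration (by largest part, then next-largest, …) yields 436.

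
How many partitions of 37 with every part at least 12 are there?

Enumerating:
37
25+12
24+13
23+14
22+15
21+16
20+17
19+18
13+12+12
That's 9 in total.

9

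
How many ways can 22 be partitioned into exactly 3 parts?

40

There are too many to list fully; the first 12 (by largest part) are:
20, 1, 1
19, 2, 1
18, 3, 1
18, 2, 2
17, 4, 1
17, 3, 2
16, 5, 1
16, 4, 2
16, 3, 3
15, 6, 1
15, 5, 2
15, 4, 3
…and 28 more, for 40 total.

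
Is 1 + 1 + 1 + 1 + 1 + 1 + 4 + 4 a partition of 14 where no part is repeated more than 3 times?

The parts sum to 14, and the condition 'no summand is used more than 3 times' is violated.

No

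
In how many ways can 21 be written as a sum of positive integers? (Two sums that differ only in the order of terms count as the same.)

792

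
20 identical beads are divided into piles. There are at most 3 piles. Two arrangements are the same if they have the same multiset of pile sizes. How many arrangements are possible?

There are too many to list fully; the first 12 (by largest part) are:
20
19 + 1
18 + 2
18 + 1 + 1
17 + 3
17 + 2 + 1
16 + 4
16 + 3 + 1
16 + 2 + 2
15 + 5
15 + 4 + 1
15 + 3 + 2
…and 32 more, for 44 total.

44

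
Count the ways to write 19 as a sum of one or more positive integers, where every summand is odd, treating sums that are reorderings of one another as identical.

54

There are too many to list fully; the first 12 (by largest part) are:
19
17,1,1
15,3,1
15,1,1,1,1
13,5,1
13,3,3
13,3,1,1,1
13,1,1,1,1,1,1
11,7,1
11,5,3
11,5,1,1,1
11,3,3,1,1
…and 42 more, for 54 total.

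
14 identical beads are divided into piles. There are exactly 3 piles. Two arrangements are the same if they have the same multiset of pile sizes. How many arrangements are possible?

They are:
12+1+1
11+2+1
10+3+1
10+2+2
9+4+1
9+3+2
8+5+1
8+4+2
8+3+3
7+6+1
7+5+2
7+4+3
6+6+2
6+5+3
6+4+4
5+5+4
Counting gives 16.

16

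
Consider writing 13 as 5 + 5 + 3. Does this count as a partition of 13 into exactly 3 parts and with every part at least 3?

Yes

The parts sum to 13, and the condition 'there are exactly 3 summands' holds; the condition 'every summand is at least 3' holds.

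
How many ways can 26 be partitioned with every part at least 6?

21

Enumerating:
26
20 + 6
19 + 7
18 + 8
17 + 9
16 + 10
15 + 11
14 + 12
14 + 6 + 6
13 + 13
13 + 7 + 6
12 + 8 + 6
12 + 7 + 7
11 + 9 + 6
11 + 8 + 7
10 + 10 + 6
10 + 9 + 7
10 + 8 + 8
9 + 9 + 8
8 + 6 + 6 + 6
7 + 7 + 6 + 6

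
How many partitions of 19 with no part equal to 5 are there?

355

There are 355 such partitions.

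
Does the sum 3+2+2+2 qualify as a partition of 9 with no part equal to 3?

No

The parts sum to 9, and the condition 'no summand equals 3' is violated.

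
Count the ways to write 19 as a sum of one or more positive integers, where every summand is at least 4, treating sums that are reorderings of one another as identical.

Enumerating:
19
15,4
14,5
13,6
12,7
11,8
11,4,4
10,9
10,5,4
9,6,4
9,5,5
8,7,4
8,6,5
7,7,5
7,6,6
7,4,4,4
6,5,4,4
5,5,5,4

18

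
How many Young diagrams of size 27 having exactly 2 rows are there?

13

The partitions of 27 that satisfy the conditions:
26,1
25,2
24,3
23,4
22,5
21,6
20,7
19,8
18,9
17,10
16,11
15,12
14,13
Counting gives 13.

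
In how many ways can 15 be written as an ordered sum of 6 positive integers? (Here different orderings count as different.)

By stars and bars with positive parts, the count is C(14,5) = 2002.

2002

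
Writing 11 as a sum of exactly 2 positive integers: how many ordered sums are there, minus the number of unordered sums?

Compositions: C(10,1) = 10.
Unordered (partitions into 2 parts): 5.
Difference: 10 − 5 = 5.

5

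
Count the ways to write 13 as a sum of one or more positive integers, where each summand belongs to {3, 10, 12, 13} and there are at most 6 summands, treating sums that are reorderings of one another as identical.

2

They are:
13
10, 3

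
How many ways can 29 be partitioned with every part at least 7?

Listing the qualifying partitions of 29:
29
7+22
8+21
9+20
10+19
11+18
12+17
13+16
14+15
7+7+15
7+8+14
7+9+13
8+8+13
7+10+12
8+9+12
7+11+11
8+10+11
9+9+11
9+10+10
7+7+7+8

20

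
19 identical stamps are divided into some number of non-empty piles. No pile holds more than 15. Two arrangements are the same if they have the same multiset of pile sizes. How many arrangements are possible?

Systematic enumeration (by largest part, then next-largest, …) yields 483.

483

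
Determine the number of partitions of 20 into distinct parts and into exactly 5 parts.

7

Enumerating:
10+4+3+2+1
9+5+3+2+1
8+6+3+2+1
8+5+4+2+1
7+6+4+2+1
7+5+4+3+1
6+5+4+3+2
That's 7 in total.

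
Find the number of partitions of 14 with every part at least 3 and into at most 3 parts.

11

The partitions of 14 that satisfy the conditions:
14
11+3
10+4
9+5
8+6
8+3+3
7+7
7+4+3
6+5+3
6+4+4
5+5+4
That's 11 in total.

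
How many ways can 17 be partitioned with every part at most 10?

267

Direct enumeration gives 267 partitions.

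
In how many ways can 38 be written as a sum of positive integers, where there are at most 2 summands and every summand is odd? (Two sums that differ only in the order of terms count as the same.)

10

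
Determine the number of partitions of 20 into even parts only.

42

A partial list (first 12 by largest part):
20
2+18
4+16
2+2+16
6+14
2+4+14
2+2+2+14
8+12
2+6+12
4+4+12
2+2+4+12
2+2+2+2+12
…and 30 more, for 42 total.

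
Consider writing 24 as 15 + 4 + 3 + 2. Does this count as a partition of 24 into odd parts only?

No

The parts sum to 24, and the condition 'every summand is odd' is violated.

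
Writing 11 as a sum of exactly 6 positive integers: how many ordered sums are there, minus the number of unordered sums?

245

Ordered (compositions into 6 parts): C(10,5) = 252.
Partitions of 11 into exactly 6 parts: 7.
Difference: 252 − 7 = 245.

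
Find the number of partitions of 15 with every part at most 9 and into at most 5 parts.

66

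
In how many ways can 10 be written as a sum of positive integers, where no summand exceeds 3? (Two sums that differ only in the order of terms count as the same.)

14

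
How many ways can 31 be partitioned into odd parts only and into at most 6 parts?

A full systematic count gives 82.

82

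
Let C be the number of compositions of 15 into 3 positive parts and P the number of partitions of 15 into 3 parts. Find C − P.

Compositions: C(14,2) = 91.
Unordered (partitions into 3 parts): 19.
Difference: 91 − 19 = 72.

72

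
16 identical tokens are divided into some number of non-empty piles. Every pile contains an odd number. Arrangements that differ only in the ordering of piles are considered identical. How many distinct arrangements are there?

32

There are too many to list fully; the first 12 (by largest part) are:
15, 1
13, 3
13, 1, 1, 1
11, 5
11, 3, 1, 1
11, 1, 1, 1, 1, 1
9, 7
9, 5, 1, 1
9, 3, 3, 1
9, 3, 1, 1, 1, 1
9, 1, 1, 1, 1, 1, 1, 1
7, 7, 1, 1
…and 20 more, for 32 total.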